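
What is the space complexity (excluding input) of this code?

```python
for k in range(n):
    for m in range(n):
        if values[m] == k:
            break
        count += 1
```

Space complexity: O(1).
Only a constant amount of auxiliary storage is used; nothing grows with n.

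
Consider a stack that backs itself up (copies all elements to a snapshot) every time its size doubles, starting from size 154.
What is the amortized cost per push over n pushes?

Backups occur at sizes 154, 308, 616, ..., copying 154 + 308 + 616 + ... <= 2n elements total (geometric series). Spread over n pushes, the amortized backup cost is O(1) per push.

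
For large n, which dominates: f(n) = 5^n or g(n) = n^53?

f(n) = 5^n grows faster: any exponential with base > 1 dominates every polynomial.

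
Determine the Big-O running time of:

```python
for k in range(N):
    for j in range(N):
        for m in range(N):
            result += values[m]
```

Time complexity: O(n^3).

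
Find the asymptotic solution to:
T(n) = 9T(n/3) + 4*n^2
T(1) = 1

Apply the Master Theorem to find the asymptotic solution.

a=9, b=3, f(n)=4*n^2. log_3(9) = 2. Case 2: T(n) = O(n^2 log n).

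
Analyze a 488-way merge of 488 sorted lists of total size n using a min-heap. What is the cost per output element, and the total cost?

Maintain a min-heap of size 488 holding the current head of each list. Each output step does one extract-min (O(log 488)) and one insert of that list's next element (O(log 488)). Each of the n elements passes through the heap exactly once, so the total cost is O(n log 488), i.e. O(log 488) per output element.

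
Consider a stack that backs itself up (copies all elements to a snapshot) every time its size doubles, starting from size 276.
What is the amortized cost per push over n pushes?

Backups occur at sizes 276, 552, 1104, ..., copying 276 + 552 + 1104 + ... <= 2n elements total (geometric series). Spread over n pushes, the amortized backup cost is O(1) per push.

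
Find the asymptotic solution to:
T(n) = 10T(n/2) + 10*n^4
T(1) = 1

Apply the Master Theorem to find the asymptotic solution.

a=10, b=2, f(n)=10*n^4. log_2(10) = 3.322 < 4. Case 3: T(n) = O(n^4).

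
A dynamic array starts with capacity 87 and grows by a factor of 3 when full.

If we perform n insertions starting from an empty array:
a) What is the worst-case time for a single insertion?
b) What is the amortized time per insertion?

(a) Worst-case single insertion: O(n) -- when the array is full at capacity c, the resize copies all c elements, and c can be Theta(n).
(b) Resizes happen at sizes 87, 261, 783, ... Total copy cost for n insertions: 87 + 261 + ... = O(n) (geometric series with ratio 1/3). Amortized cost per insertion: O(n)/n = O(1).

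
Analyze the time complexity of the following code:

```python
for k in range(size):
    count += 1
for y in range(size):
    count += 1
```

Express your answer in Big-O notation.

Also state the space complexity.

Time complexity: O(n).
Space complexity: O(1).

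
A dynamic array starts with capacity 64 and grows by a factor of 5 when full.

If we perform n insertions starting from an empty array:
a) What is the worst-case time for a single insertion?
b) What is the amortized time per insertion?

(a) Worst-case single insertion: O(n) -- when the array is full at capacity c, the resize copies all c elements, and c can be Theta(n).
(b) Resizes happen at sizes 64, 320, 1600, ... Total copy cost for n insertions: 64 + 320 + ... = O(n) (geometric series with ratio 1/5). Amortized cost per insertion: O(n)/n = O(1).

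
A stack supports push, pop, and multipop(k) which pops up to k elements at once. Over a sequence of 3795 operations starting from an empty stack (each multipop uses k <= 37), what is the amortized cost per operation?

Each element is pushed exactly once and popped at most once (whether by pop or as part of a multipop). So the total number of individual pops over the whole sequence is at most the number of pushes, which is at most 3795. Total work <= 2 * 3795, hence O(1) amortized per operation.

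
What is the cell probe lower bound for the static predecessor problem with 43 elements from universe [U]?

The Patrascu-Thorup lower bound shows any data structure on n = 43 elements using O(n * polylog(n)) space requires Omega(log log U) query time. van Emde Boas trees achieve O(log log U) with O(U) space.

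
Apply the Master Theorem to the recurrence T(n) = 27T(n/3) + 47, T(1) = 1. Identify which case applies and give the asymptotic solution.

a=27, b=3, f(n)=47.
log_3(27) = 3 > 0.
Since f(n) = O(n^0) is polynomially smaller than n^3, Case 1 applies.
T(n) = Theta(n^3).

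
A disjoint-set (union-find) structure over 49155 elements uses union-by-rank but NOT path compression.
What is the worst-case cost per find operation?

Union-by-rank alone keeps every tree's height <= log_2(49155) ~= 15.6. Each find traverses from a node to its root, costing O(height) = O(log n). Without path compression this bound is tight.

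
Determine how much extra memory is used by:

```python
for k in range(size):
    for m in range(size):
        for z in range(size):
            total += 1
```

Space complexity: O(1).
Only a constant amount of auxiliary storage is used; nothing grows with n.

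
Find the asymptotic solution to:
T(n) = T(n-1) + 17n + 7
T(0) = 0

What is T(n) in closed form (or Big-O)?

Dominant term in sum is 17*sum(i, i=1..n) = 17*n*(n+1)/2 = O(n^2).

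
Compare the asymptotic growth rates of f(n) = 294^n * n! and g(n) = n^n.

f(n) = 294^n * n! grows faster: by Stirling n! ~ sqrt(2 pi n)(n/e)^n, so 294^n n! / n^n ~ (294/e)^n sqrt(2 pi n) -> infinity since 294/e > 1.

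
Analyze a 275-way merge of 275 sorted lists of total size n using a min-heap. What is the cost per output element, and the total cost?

Maintain a min-heap of size 275 holding the current head of each list. Each output step does one extract-min (O(log 275)) and one insert of that list's next element (O(log 275)). Each of the n elements passes through the heap exactly once, so the total cost is O(n log 275), i.e. O(log 275) per output element.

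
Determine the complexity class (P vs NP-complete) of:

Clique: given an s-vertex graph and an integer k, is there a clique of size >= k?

This problem is NP-complete: complement of Independent Set / Vertex Cover (with k part of the input).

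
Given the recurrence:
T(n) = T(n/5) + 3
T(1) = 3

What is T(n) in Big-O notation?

Each step divides n by 5 and adds 3. After log_5(n) steps, T(n) = O(log n).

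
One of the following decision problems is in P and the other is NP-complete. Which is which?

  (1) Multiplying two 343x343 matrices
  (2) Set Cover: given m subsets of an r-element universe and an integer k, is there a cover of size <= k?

(1) is P: the schoolbook algorithm runs in O(n^3).
(2) is NP-complete: one of Karp's 21 NP-complete problems (with k part of the input).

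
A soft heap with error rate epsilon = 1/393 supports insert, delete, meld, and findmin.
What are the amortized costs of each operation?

Soft heaps (Chazelle) allow up to an epsilon = 1/393 fraction of elements to have corrupted (raised) keys. Insert is O(log(1/epsilon)) = O(log 393) amortized -- the structure maintains heap-ordered binary trees of rank bounded by O(log(1/epsilon)). Meld concatenates root lists: O(1) amortized. Delete and findmin are O(1) amortized.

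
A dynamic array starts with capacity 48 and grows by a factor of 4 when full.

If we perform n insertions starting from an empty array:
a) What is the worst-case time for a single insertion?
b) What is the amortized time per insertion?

(a) Worst-case single insertion: O(n) -- when the array is full at capacity c, the resize copies all c elements, and c can be Theta(n).
(b) Resizes happen at sizes 48, 192, 768, ... Total copy cost for n insertions: 48 + 192 + ... = O(n) (geometric series with ratio 1/4). Amortized cost per insertion: O(n)/n = O(1).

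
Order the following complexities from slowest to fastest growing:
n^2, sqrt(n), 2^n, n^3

Ordered by growth rate: sqrt(n) < n^2 < n^3 < 2^n.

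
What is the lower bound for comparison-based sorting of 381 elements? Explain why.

A comparison-based sorting algorithm corresponds to a decision tree. With 381! possible permutations, the tree has 381! leaves. The height is at least log_2(381!) = Omega(n log n) by Stirling's approximation.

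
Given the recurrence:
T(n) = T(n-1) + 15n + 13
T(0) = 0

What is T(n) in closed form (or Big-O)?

Dominant term in sum is 15*sum(i, i=1..n) = 15*n*(n+1)/2 = O(n^2).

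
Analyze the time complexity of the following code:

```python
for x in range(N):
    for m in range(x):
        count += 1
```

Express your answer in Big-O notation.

Time complexity: O(n^2).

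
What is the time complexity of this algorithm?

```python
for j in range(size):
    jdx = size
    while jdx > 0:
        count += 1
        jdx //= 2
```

Time complexity: O(n log n).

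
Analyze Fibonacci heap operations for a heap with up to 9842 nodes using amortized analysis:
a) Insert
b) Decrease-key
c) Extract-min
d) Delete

Fibonacci heaps use lazy consolidation. Potential function Phi = t + 2m (t = number of trees, m = marked nodes).
- Insert: O(1) actual, Delta Phi = +1 (one new tree) => O(1) amortized.
- Decrease-key: with c cascading cuts, actual cost is O(c); Delta Phi <= c - 2(c-1) + 2 = 4 - c (c new trees; >= c-1 marks cleared; <= 1 new mark). Amortized O(c) + (4 - c) = O(1).
- Extract-min: O(D(n) + t) actual; consolidation drops t to <= D(n)+1, so Delta Phi pays for the t term. D(n) = O(log n) for n = 9842 => O(log n) amortized.
- Delete: decrease-key to -inf then extract-min = O(log n).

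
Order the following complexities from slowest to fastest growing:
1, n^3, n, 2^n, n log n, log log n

Ordered by growth rate: 1 < log log n < n < n log n < n^3 < 2^n.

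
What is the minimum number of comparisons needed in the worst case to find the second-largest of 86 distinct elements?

Lower bound: finding the max needs 86-1 comparisons. By the adversary weight-doubling argument, the max must personally win >= ceil(log_2(86)) = 7 comparisons; the 2nd-largest is among those 7 losers, needing 7-1 more comparisons. Total >= 86-1 + 7-1 = 91. A balanced knockout tournament achieves this.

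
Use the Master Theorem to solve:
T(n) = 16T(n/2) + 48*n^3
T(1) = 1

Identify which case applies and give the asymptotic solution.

a=16, b=2, f(n)=48*n^3.
log_2(16) = 4 > 3.
Since f(n) = O(n^3) is polynomially smaller than n^4, Case 1 applies.
T(n) = Theta(n^4).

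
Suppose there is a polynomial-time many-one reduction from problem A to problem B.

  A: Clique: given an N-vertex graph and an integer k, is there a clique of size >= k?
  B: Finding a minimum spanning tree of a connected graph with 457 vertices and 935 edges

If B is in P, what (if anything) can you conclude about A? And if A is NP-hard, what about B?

A poly-time reduction A <=_p B means any A-instance can be transformed to a B-instance in poly time.
If B is in P: compose the reduction with B's poly-time algorithm to solve A in poly time, so A is in P.
If A is NP-hard: every NP problem reduces to A, which reduces to B; composing reductions, every NP problem reduces to B, so B is NP-hard.
(Here in fact A is NP-complete and B is in P, so no such reduction is known -- its existence would imply P = NP; the analysis concerns only what the assumed reduction would or would not let you conclude.)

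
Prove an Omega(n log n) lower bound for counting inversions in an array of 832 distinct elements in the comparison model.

Decision-tree argument: at any leaf, the comparisons made (with transitivity) must totally order all 832 elements -- otherwise some pair (i,j) is unordered, and an adversary can present two inputs agreeing on every comparison made but with that pair flipped, changing the inversion count by 1, so the leaf's output is wrong on one of them. Hence the tree has >= 832! leaves and height >= log_2(832!) = Omega(n log n). Modified merge sort achieves O(n log n).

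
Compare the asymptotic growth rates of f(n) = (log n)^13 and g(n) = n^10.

g(n) = n^10 grows faster: any positive polynomial dominates any polylog.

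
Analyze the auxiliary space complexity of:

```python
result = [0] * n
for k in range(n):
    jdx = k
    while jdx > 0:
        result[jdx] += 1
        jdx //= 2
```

Space complexity: O(n).
Auxiliary storage grows linearly with the input size n in the worst case.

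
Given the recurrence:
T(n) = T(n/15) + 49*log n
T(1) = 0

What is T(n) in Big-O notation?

Each of the log_15(n) levels adds O(log n). T(n) = O(log^2 n).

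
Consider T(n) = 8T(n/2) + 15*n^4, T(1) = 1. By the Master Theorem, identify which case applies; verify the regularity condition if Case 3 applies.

a=8, b=2, f(n)=15*n^4.
log_2(8) = 3 < 4.
f(n) = Omega(n^(3+epsilon)) for some epsilon > 0, so Case 3 is the candidate.
Regularity: a*f(n/b) = 8*15*(n/2)^4 = (8/16)*15*n^4 <= c*f(n) with c = 8/16 < 1. Satisfied.
Case 3: T(n) = Theta(n^4).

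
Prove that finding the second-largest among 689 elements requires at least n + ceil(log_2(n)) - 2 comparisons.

Lower bound (adversary): identifying the maximum requires 689-1 comparisons (each eliminates one candidate). Assign weight 1 to each element; on each comparison the adversary lets the heavier side win and gives it the loser's weight. The max ends with weight 689, but each comparison it wins at most doubles its weight, so the max must win >= ceil(log_2(689)) = 10 comparisons. The second-largest is one of those 10 direct losers to the max, and identifying which one is largest needs >= 10-1 further comparisons. Total >= 689-1 + 10-1 = 697.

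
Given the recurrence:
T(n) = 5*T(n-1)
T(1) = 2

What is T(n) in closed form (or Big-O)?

Each step multiplies by 5. T(n) = T(1)*5^(n-1) = 2*5^(n-1).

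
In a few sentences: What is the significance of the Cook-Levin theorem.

The Cook-Levin theorem proves that SAT is NP-complete. It was the first problem shown to be NP-complete, establishing the foundation for proving other problems NP-complete via reductions from SAT.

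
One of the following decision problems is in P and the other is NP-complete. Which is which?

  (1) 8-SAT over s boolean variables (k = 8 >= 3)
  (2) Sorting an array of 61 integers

(1) is NP-complete: 3-SAT is NP-complete (Cook-Levin); k-SAT for k>=3 reduces from 3-SAT.
(2) is P: merge sort runs in O(n log n).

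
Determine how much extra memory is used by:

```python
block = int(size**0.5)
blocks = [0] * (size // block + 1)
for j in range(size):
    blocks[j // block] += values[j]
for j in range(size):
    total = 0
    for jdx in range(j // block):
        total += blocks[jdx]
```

Space complexity: O(sqrt(n)).
Storage scales with sqrt(n).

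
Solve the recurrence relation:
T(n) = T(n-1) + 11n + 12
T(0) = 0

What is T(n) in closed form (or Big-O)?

Dominant term in sum is 11*sum(i, i=1..n) = 11*n*(n+1)/2 = O(n^2).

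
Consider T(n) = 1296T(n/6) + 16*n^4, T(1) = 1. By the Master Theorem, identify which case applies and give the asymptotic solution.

a=1296, b=6, f(n)=16*n^4.
log_6(1296) = 4, so n^(log_b(a)) = n^4.
f(n) = Theta(n^4), so Case 2 applies.
T(n) = Theta(n^4 log n).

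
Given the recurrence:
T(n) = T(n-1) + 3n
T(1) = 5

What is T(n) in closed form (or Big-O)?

Unrolling: T(n) = 5 + 3*(2 + 3 + ... + n) = 5 + 3*(n(n+1)/2 - 1) = O(n^2).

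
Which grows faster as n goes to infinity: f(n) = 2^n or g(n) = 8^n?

g(n) = 8^n grows faster: (8/2)^n -> infinity since 8/2 > 1.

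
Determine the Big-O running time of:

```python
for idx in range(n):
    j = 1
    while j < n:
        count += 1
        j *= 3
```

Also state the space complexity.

Time complexity: O(n log n).
Space complexity: O(1).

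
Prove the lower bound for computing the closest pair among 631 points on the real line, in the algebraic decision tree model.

Reduction from element distinctness: given 631 reals, the closest-pair distance is 0 iff two are equal. Element distinctness has an Omega(n log n) lower bound in the algebraic decision tree model (Ben-Or). Therefore closest pair on a line also requires Omega(n log n). Sorting then a linear scan achieves this.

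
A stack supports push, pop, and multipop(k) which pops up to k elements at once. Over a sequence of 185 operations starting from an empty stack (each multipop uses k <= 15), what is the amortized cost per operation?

Each element is pushed exactly once and popped at most once (whether by pop or as part of a multipop). So the total number of individual pops over the whole sequence is at most the number of pushes, which is at most 185. Total work <= 2 * 185, hence O(1) amortized per operation.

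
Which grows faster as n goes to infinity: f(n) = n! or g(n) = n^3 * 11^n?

f(n) = n! grows faster: by Stirling n! ~ (n/e)^n sqrt(2*pi*n); (n/e)^n eventually dominates n^3 * 11^n.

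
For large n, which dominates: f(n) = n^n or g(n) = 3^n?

f(n) = n^n grows faster: n^n / 3^n = (n/3)^n -> infinity once n > 3.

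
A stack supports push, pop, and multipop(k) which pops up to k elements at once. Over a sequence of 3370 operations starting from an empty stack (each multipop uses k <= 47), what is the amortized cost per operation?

Each element is pushed exactly once and popped at most once (whether by pop or as part of a multipop). So the total number of individual pops over the whole sequence is at most the number of pushes, which is at most 3370. Total work <= 2 * 3370, hence O(1) amortized per operation.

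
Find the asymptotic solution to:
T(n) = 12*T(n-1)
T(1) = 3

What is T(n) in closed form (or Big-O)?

Each step multiplies by 12. T(n) = T(1)*12^(n-1) = 3*12^(n-1).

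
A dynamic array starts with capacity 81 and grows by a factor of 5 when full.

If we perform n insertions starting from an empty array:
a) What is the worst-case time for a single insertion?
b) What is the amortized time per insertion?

(a) Worst-case single insertion: O(n) -- when the array is full at capacity c, the resize copies all c elements, and c can be Theta(n).
(b) Resizes happen at sizes 81, 405, 2025, ... Total copy cost for n insertions: 81 + 405 + ... = O(n) (geometric series with ratio 1/5). Amortized cost per insertion: O(n)/n = O(1).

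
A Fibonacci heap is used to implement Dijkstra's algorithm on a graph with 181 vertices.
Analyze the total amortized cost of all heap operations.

Dijkstra performs 181 insert, 181 extract-min, and at most E decrease-key operations. With Fibonacci heap: insert O(1) amortized, extract-min O(log n) amortized, decrease-key O(1) amortized. Total with n = 181: O(n * 1 + n * log n + E * 1) = O(n log n + E).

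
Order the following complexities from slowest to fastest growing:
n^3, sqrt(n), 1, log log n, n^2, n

Ordered by growth rate: 1 < log log n < sqrt(n) < n < n^2 < n^3.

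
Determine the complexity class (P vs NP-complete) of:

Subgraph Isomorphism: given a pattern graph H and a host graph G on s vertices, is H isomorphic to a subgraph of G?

This problem is NP-complete: generalizes Clique and Hamiltonian Path (pattern size is part of the input).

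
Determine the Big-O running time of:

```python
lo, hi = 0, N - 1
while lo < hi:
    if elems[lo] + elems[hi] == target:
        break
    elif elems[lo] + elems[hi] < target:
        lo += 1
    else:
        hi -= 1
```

Time complexity: O(n).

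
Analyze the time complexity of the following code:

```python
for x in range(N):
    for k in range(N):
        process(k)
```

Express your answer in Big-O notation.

Time complexity: O(n^2).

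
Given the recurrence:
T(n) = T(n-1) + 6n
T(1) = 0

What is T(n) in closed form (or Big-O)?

Unrolling: T(n) = 0 + 6*(2 + 3 + ... + n) = 0 + 6*(n(n+1)/2 - 1) = O(n^2).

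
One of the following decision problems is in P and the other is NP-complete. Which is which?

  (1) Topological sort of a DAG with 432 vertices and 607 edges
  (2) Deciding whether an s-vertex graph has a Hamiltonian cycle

(1) is P: DFS-based topological sort runs in O(V+E).
(2) is NP-complete: one of Karp's 21 NP-complete problems.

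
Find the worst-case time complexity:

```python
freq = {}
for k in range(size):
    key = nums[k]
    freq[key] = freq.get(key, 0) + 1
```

Time complexity: O(n).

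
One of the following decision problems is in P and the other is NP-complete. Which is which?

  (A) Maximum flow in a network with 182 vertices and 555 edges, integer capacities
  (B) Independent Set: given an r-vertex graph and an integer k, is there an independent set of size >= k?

(A) is P: Edmonds-Karp / push-relabel run in polynomial time.
(B) is NP-complete: complement of Clique (with k part of the input).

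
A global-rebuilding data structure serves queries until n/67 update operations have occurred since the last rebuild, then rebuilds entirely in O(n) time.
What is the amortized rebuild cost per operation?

The O(n) rebuild is triggered by n/67 operations, so each contributes O(n)/(n/67) = O(67) = O(1) to the rebuild cost.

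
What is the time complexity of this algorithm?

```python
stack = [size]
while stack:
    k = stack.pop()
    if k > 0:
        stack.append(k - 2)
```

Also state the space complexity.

Time complexity: O(n).
Space complexity: O(1).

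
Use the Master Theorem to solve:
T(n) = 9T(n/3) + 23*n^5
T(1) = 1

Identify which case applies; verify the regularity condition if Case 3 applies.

a=9, b=3, f(n)=23*n^5.
log_3(9) = 2 < 5.
f(n) = Omega(n^(2+epsilon)) for some epsilon > 0, so Case 3 is the candidate.
Regularity: a*f(n/b) = 9*23*(n/3)^5 = (9/243)*23*n^5 <= c*f(n) with c = 9/243 < 1. Satisfied.
Case 3: T(n) = Theta(n^5).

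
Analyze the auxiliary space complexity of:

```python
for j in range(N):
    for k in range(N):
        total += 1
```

Space complexity: O(1).
Only a constant amount of auxiliary storage is used; nothing grows with n.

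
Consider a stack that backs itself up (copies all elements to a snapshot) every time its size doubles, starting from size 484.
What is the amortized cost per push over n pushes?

Backups occur at sizes 484, 968, 1936, ..., copying 484 + 968 + 1936 + ... <= 2n elements total (geometric series). Spread over n pushes, the amortized backup cost is O(1) per push.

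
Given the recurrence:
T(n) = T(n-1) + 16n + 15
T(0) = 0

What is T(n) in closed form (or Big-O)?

Dominant term in sum is 16*sum(i, i=1..n) = 16*n*(n+1)/2 = O(n^2).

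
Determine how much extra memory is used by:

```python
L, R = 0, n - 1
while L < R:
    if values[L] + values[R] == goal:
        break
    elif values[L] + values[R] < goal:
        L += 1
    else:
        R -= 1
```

Space complexity: O(1).
Only a constant amount of auxiliary storage is used; nothing grows with n.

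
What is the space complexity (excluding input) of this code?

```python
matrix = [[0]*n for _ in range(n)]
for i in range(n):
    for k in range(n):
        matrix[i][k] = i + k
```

Space complexity: O(n^2).
A 2D structure of size n x n is allocated.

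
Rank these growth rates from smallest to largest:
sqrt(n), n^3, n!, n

Ordered by growth rate: sqrt(n) < n < n^3 < n!.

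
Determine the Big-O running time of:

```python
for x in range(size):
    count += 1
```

Time complexity: O(n).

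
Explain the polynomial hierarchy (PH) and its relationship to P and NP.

The polynomial hierarchy is a tower of complexity classes: Sigma_0^P = Pi_0^P = P, Sigma_1^P = NP, Pi_1^P = co-NP, and Sigma_{k+1}^P = NP^{Sigma_k^P}. PH is contained in PSPACE. If any level collapses (Sigma_k = Pi_k), the entire hierarchy collapses to that level.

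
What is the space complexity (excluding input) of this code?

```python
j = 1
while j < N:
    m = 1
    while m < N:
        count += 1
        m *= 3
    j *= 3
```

Space complexity: O(1).
Only a constant amount of auxiliary storage is used; nothing grows with n.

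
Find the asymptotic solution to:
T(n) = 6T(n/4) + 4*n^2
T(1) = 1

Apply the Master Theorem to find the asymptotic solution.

a=6, b=4, f(n)=4*n^2. log_4(6) = 1.292 < 2. Case 3: T(n) = O(n^2).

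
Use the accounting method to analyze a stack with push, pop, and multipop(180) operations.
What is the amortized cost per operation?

Assign 2 credits per push (1 for the push, 1 saved for a future pop). Each pop or element popped by multipop(180) uses 1 saved credit. Total credits never go negative, so amortized cost is O(1).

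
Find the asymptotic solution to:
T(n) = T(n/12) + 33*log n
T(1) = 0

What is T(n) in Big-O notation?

Each of the log_12(n) levels adds O(log n). T(n) = O(log^2 n).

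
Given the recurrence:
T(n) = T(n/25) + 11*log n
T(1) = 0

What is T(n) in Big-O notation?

Each of the log_25(n) levels adds O(log n). T(n) = O(log^2 n).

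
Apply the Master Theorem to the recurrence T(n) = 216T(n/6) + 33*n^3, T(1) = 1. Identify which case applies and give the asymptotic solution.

a=216, b=6, f(n)=33*n^3.
log_6(216) = 3, so n^(log_b(a)) = n^3.
f(n) = Theta(n^3), so Case 2 applies.
T(n) = Theta(n^3 log n).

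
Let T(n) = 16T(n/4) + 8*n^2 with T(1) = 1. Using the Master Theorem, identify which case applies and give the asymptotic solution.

a=16, b=4, f(n)=8*n^2.
log_4(16) = 2, so n^(log_b(a)) = n^2.
f(n) = Theta(n^2), so Case 2 applies.
T(n) = Theta(n^2 log n).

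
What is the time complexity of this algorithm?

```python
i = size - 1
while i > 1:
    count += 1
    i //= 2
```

Time complexity: O(log n).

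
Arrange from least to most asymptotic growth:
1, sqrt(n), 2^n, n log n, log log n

Ordered by growth rate: 1 < log log n < sqrt(n) < n log n < 2^n.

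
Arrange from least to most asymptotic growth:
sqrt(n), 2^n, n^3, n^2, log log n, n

Ordered by growth rate: log log n < sqrt(n) < n < n^2 < n^3 < 2^n.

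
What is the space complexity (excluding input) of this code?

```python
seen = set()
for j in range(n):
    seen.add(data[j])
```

Space complexity: O(n).
Auxiliary storage grows linearly with the input size n in the worst case.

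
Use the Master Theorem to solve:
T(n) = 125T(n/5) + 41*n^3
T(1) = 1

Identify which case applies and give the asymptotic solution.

a=125, b=5, f(n)=41*n^3.
log_5(125) = 3, so n^(log_b(a)) = n^3.
f(n) = Theta(n^3), so Case 2 applies.
T(n) = Theta(n^3 log n).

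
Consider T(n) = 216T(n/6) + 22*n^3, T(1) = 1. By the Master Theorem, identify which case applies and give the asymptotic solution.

a=216, b=6, f(n)=22*n^3.
log_6(216) = 3, so n^(log_b(a)) = n^3.
f(n) = Theta(n^3), so Case 2 applies.
T(n) = Theta(n^3 log n).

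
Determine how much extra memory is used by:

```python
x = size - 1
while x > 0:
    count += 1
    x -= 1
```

Space complexity: O(1).
Only a constant amount of auxiliary storage is used; nothing grows with n.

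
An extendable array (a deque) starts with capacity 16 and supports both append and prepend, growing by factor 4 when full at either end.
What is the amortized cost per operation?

Growth at either end copies all elements; capacities form a geometric sequence with ratio 4, so total copy cost over n operations is O(n) (two geometric series). Amortized O(1).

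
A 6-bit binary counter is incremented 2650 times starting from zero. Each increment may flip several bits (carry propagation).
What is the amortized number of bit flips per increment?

Bit i flips on every 2^i-th increment, so over 2650 increments bit i flips floor(2650/2^i) times. Summing over i: total flips < 2 * 2650. Amortized: < 2 = O(1) per increment.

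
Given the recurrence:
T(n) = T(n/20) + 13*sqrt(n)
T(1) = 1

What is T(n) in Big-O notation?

Each level contributes sqrt(n/20^k). Geometric series with ratio 1/sqrt(20) < 1 sums to O(sqrt(n)).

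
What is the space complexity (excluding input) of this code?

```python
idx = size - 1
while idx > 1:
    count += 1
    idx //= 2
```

Space complexity: O(1).
Only a constant amount of auxiliary storage is used; nothing grows with n.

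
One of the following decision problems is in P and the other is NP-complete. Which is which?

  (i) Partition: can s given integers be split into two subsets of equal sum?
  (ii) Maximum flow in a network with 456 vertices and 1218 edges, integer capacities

(i) is NP-complete: Subset Sum reduces to it (one of Karp's 21 NP-complete problems).
(ii) is P: Edmonds-Karp / push-relabel run in polynomial time.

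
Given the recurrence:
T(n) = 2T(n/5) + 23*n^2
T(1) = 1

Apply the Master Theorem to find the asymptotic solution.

a=2, b=5, f(n)=23*n^2. log_5(2) = 0.4307 < 2. Case 3: T(n) = O(n^2).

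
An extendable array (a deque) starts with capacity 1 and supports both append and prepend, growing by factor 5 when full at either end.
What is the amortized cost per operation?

Growth at either end copies all elements; capacities form a geometric sequence with ratio 5, so total copy cost over n operations is O(n) (two geometric series). Amortized O(1).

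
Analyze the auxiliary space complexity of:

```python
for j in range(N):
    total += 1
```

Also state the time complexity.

Space complexity: O(1).
Only a constant amount of auxiliary storage is used; nothing grows with n.
Time complexity: O(n).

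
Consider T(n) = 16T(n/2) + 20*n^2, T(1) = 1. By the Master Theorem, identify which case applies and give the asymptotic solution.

a=16, b=2, f(n)=20*n^2.
log_2(16) = 4 > 2.
Since f(n) = O(n^2) is polynomially smaller than n^4, Case 1 applies.
T(n) = Theta(n^4).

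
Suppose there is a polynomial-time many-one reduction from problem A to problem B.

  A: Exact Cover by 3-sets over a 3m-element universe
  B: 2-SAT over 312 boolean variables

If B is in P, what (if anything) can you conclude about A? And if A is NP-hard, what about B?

A poly-time reduction A <=_p B means any A-instance can be transformed to a B-instance in poly time.
If B is in P: compose the reduction with B's poly-time algorithm to solve A in poly time, so A is in P.
If A is NP-hard: every NP problem reduces to A, which reduces to B; composing reductions, every NP problem reduces to B, so B is NP-hard.
(Here in fact A is NP-complete and B is in P, so no such reduction is known -- its existence would imply P = NP; the analysis concerns only what the assumed reduction would or would not let you conclude.)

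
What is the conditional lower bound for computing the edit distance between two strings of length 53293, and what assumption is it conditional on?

Under SETH (the Strong Exponential Time Hypothesis), edit distance on length-53293 strings cannot be computed in O(n^(2-epsilon)) time for any epsilon > 0 (Backurs-Indyk). The reduction is from CNF-SAT via the orthogonal vectors problem.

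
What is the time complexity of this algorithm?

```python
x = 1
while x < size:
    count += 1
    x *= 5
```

Time complexity: O(log n).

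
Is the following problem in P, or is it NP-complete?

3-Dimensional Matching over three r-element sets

This problem is NP-complete: one of Karp's 21 NP-complete problems.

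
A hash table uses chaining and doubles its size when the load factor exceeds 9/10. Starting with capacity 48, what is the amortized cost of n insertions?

Rehashing occurs when load exceeds 9/10. Total rehash cost is geometric series summing to O(n). Each insertion itself is O(1). Amortized: O(1).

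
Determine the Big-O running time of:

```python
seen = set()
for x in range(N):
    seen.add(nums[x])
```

Time complexity: O(n).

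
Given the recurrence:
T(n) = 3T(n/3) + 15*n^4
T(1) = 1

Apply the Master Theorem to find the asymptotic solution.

a=3, b=3, f(n)=15*n^4. log_3(3) = 1 < 4. Case 3: T(n) = O(n^4).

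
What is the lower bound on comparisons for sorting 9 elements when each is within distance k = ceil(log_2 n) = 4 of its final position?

Partition the 9 positions into floor(n/k) blocks of k = 4 consecutive positions; any permutation within a block keeps every element within k of its final position, so there are at least (k!)^(n/k) distinguishable inputs. Lower bound: log_2((k!)^(n/k)) = (n/k) * log_2(k!) = Theta(n log k); with k = ceil(log_2 n), this is Omega(n log log n).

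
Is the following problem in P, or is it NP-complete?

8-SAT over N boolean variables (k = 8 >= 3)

This problem is NP-complete: 3-SAT is NP-complete (Cook-Levin); k-SAT for k>=3 reduces from 3-SAT.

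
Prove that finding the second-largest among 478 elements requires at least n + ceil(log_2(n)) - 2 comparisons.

Lower bound (adversary): identifying the maximum requires 478-1 comparisons (each eliminates one candidate). Assign weight 1 to each element; on each comparison the adversary lets the heavier side win and gives it the loser's weight. The max ends with weight 478, but each comparison it wins at most doubles its weight, so the max must win >= ceil(log_2(478)) = 9 comparisons. The second-largest is one of those 9 direct losers to the max, and identifying which one is largest needs >= 9-1 further comparisons. Total >= 478-1 + 9-1 = 485.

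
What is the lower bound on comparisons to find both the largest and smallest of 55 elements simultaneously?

Pair elements first (floor(55/2) comparisons), then find max among winners and min among losers. Total: ceil(3*55/2) - 2 = 81 comparisons.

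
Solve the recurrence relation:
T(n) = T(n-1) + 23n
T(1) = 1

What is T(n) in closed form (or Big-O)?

Unrolling: T(n) = 1 + 23*(2 + 3 + ... + n) = 1 + 23*(n(n+1)/2 - 1) = O(n^2).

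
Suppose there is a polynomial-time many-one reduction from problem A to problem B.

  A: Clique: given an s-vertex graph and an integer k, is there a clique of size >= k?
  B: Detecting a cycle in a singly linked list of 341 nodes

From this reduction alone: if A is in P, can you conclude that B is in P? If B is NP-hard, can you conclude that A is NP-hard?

A poly-time reduction A <=_p B transfers tractability DOWN (B easy => A easy) and hardness UP (A hard => B hard), not the reverse.
From A in P, the reduction alone does NOT give B in P: any problem in P trivially reduces to SAT, yet SAT is not known to be in P.
From B NP-hard, the reduction alone does NOT give A NP-hard: again, easy problems reduce to hard ones.
(Here in fact A is NP-complete and B is in P, so no such reduction is known -- its existence would imply P = NP; the analysis concerns only what the assumed reduction would or would not let you conclude.)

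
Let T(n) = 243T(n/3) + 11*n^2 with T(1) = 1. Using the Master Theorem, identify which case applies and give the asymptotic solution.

a=243, b=3, f(n)=11*n^2.
log_3(243) = 5 > 2.
Since f(n) = O(n^2) is polynomially smaller than n^5, Case 1 applies.
T(n) = Theta(n^5).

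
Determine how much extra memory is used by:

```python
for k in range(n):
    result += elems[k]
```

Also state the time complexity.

Space complexity: O(1).
Only a constant amount of auxiliary storage is used; nothing grows with n.
Time complexity: O(n).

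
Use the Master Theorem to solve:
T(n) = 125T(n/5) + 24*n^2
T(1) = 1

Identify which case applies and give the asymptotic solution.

a=125, b=5, f(n)=24*n^2.
log_5(125) = 3 > 2.
Since f(n) = O(n^2) is polynomially smaller than n^3, Case 1 applies.
T(n) = Theta(n^3).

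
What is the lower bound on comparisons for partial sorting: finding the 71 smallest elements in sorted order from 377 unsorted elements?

Finding 71 smallest of 377 in sorted order: Omega(377) to identify the 71 smallest, plus Omega(71 log 71) to sort them. Total: Omega(n + k log k).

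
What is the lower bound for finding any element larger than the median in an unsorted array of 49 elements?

To find an element larger than the median of 49 elements, we must see Omega(n) elements. Without seeing enough elements, an adversary can make any unseen element the median.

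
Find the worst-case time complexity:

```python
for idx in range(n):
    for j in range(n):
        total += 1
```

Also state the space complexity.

Time complexity: O(n^2).
Space complexity: O(1).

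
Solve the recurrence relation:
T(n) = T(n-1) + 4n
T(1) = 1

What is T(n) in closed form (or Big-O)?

Unrolling: T(n) = 1 + 4*(2 + 3 + ... + n) = 1 + 4*(n(n+1)/2 - 1) = O(n^2).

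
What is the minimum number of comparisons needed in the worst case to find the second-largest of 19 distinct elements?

Lower bound: finding the max needs 19-1 comparisons. By the adversary weight-doubling argument, the max must personally win >= ceil(log_2(19)) = 5 comparisons; the 2nd-largest is among those 5 losers, needing 5-1 more comparisons. Total >= 19-1 + 5-1 = 22. A balanced knockout tournament achieves this.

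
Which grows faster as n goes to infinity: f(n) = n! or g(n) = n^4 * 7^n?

f(n) = n! grows faster: by Stirling n! ~ (n/e)^n sqrt(2*pi*n); (n/e)^n eventually dominates n^4 * 7^n.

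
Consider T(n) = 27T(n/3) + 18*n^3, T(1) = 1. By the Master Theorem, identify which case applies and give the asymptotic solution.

a=27, b=3, f(n)=18*n^3.
log_3(27) = 3, so n^(log_b(a)) = n^3.
f(n) = Theta(n^3), so Case 2 applies.
T(n) = Theta(n^3 log n).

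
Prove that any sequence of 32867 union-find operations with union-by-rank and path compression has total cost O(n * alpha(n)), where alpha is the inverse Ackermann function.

Using Tarjan's analysis with rank-based potential function. Union-by-rank keeps tree height O(log n). Path compression flattens paths during find. For n = 32867 operations, total cost is O(n * alpha(n)), effectively O(n) since alpha grows incredibly slowly.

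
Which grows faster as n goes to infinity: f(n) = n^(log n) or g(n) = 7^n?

g(n) = 7^n grows faster: take logs: log(n^(log n)) = (log n)^2, log(7^n) = n log 7; n dominates (log n)^2.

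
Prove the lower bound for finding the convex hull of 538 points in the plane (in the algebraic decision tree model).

Reduction from sorting: given 538 numbers x_1,...,x_{538}, map x_i to the point (x_i, x_i^2) on the parabola y = x^2. All points are on the convex hull, and walking the hull gives them in sorted x-order. Since sorting requires Omega(n log n), so does planar convex hull.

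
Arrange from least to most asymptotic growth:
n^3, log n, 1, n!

Ordered by growth rate: 1 < log n < n^3 < n!.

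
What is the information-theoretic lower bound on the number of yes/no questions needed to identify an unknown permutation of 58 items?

There are 58! = 2350561331282878571829474910515074683828862318181142924420699914240000000000000 permutations. Each yes/no question gives at most 1 bit, so at least ceil(log_2(2350561331282878571829474910515074683828862318181142924420699914240000000000000)) = 261 questions are needed.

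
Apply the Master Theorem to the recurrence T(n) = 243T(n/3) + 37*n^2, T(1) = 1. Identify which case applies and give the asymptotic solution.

a=243, b=3, f(n)=37*n^2.
log_3(243) = 5 > 2.
Since f(n) = O(n^2) is polynomially smaller than n^5, Case 1 applies.
T(n) = Theta(n^5).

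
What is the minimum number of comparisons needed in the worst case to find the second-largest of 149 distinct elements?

Lower bound: finding the max needs 149-1 comparisons. By the adversary weight-doubling argument, the max must personally win >= ceil(log_2(149)) = 8 comparisons; the 2nd-largest is among those 8 losers, needing 8-1 more comparisons. Total >= 149-1 + 8-1 = 155. A balanced knockout tournament achieves this.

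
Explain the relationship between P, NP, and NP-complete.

P: solvable in polynomial time. NP: verifiable in polynomial time. NP-complete: in NP and at least as hard as every problem in NP (via polynomial reduction). P is a subset of NP. If any NP-complete problem is in P, then P = NP.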